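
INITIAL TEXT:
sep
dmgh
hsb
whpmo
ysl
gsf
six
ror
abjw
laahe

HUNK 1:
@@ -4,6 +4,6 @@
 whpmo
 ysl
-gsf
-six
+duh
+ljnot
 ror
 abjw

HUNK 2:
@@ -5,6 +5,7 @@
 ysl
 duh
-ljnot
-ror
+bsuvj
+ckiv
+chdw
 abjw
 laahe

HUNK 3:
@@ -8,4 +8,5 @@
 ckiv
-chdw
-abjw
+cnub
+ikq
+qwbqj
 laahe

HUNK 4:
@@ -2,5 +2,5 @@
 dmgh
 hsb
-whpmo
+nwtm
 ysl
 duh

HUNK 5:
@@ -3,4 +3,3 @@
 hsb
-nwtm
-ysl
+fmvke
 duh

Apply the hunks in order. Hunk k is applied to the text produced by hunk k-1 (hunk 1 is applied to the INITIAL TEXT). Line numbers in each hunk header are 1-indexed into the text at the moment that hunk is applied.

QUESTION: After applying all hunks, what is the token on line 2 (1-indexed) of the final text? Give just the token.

Hunk 1: at line 4 remove [gsf,six] add [duh,ljnot] -> 10 lines: sep dmgh hsb whpmo ysl duh ljnot ror abjw laahe
Hunk 2: at line 5 remove [ljnot,ror] add [bsuvj,ckiv,chdw] -> 11 lines: sep dmgh hsb whpmo ysl duh bsuvj ckiv chdw abjw laahe
Hunk 3: at line 8 remove [chdw,abjw] add [cnub,ikq,qwbqj] -> 12 lines: sep dmgh hsb whpmo ysl duh bsuvj ckiv cnub ikq qwbqj laahe
Hunk 4: at line 2 remove [whpmo] add [nwtm] -> 12 lines: sep dmgh hsb nwtm ysl duh bsuvj ckiv cnub ikq qwbqj laahe
Hunk 5: at line 3 remove [nwtm,ysl] add [fmvke] -> 11 lines: sep dmgh hsb fmvke duh bsuvj ckiv cnub ikq qwbqj laahe
Final line 2: dmgh

Answer: dmgh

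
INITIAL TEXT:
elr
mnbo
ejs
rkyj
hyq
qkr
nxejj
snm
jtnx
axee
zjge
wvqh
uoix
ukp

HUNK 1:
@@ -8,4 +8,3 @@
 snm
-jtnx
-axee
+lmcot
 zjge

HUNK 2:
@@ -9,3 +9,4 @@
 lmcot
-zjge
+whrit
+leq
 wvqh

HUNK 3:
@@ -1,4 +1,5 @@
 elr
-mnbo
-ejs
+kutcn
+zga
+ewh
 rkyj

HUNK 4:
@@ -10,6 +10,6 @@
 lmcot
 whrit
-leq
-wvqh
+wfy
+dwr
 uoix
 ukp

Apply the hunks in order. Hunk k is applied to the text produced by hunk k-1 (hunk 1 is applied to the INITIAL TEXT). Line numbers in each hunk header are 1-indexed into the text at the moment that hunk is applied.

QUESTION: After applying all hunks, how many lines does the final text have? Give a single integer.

Hunk 1: at line 8 remove [jtnx,axee] add [lmcot] -> 13 lines: elr mnbo ejs rkyj hyq qkr nxejj snm lmcot zjge wvqh uoix ukp
Hunk 2: at line 9 remove [zjge] add [whrit,leq] -> 14 lines: elr mnbo ejs rkyj hyq qkr nxejj snm lmcot whrit leq wvqh uoix ukp
Hunk 3: at line 1 remove [mnbo,ejs] add [kutcn,zga,ewh] -> 15 lines: elr kutcn zga ewh rkyj hyq qkr nxejj snm lmcot whrit leq wvqh uoix ukp
Hunk 4: at line 10 remove [leq,wvqh] add [wfy,dwr] -> 15 lines: elr kutcn zga ewh rkyj hyq qkr nxejj snm lmcot whrit wfy dwr uoix ukp
Final line count: 15

Answer: 15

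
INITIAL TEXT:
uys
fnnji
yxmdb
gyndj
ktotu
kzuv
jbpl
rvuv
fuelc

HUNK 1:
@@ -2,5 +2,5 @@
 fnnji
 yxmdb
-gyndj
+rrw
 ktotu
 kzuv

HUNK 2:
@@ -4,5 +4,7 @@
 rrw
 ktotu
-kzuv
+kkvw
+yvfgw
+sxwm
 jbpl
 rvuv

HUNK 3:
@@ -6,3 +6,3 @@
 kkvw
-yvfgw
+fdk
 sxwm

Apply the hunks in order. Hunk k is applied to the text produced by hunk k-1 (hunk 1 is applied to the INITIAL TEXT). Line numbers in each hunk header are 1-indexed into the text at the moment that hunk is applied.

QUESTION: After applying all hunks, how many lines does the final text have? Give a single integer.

Hunk 1: at line 2 remove [gyndj] add [rrw] -> 9 lines: uys fnnji yxmdb rrw ktotu kzuv jbpl rvuv fuelc
Hunk 2: at line 4 remove [kzuv] add [kkvw,yvfgw,sxwm] -> 11 lines: uys fnnji yxmdb rrw ktotu kkvw yvfgw sxwm jbpl rvuv fuelc
Hunk 3: at line 6 remove [yvfgw] add [fdk] -> 11 lines: uys fnnji yxmdb rrw ktotu kkvw fdk sxwm jbpl rvuv fuelc
Final line count: 11

Answer: 11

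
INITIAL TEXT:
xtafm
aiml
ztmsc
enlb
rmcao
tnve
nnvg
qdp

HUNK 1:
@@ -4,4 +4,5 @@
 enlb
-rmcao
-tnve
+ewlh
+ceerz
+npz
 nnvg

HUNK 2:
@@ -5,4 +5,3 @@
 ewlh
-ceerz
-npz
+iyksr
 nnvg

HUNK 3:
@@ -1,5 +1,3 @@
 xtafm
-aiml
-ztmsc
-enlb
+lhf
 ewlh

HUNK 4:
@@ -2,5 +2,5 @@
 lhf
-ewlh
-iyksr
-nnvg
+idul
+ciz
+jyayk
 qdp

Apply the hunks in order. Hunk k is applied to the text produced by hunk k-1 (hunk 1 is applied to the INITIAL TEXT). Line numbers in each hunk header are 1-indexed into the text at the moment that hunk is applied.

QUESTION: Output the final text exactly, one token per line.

Answer: xtafm
lhf
idul
ciz
jyayk
qdp

Derivation:
Hunk 1: at line 4 remove [rmcao,tnve] add [ewlh,ceerz,npz] -> 9 lines: xtafm aiml ztmsc enlb ewlh ceerz npz nnvg qdp
Hunk 2: at line 5 remove [ceerz,npz] add [iyksr] -> 8 lines: xtafm aiml ztmsc enlb ewlh iyksr nnvg qdp
Hunk 3: at line 1 remove [aiml,ztmsc,enlb] add [lhf] -> 6 lines: xtafm lhf ewlh iyksr nnvg qdp
Hunk 4: at line 2 remove [ewlh,iyksr,nnvg] add [idul,ciz,jyayk] -> 6 lines: xtafm lhf idul ciz jyayk qdp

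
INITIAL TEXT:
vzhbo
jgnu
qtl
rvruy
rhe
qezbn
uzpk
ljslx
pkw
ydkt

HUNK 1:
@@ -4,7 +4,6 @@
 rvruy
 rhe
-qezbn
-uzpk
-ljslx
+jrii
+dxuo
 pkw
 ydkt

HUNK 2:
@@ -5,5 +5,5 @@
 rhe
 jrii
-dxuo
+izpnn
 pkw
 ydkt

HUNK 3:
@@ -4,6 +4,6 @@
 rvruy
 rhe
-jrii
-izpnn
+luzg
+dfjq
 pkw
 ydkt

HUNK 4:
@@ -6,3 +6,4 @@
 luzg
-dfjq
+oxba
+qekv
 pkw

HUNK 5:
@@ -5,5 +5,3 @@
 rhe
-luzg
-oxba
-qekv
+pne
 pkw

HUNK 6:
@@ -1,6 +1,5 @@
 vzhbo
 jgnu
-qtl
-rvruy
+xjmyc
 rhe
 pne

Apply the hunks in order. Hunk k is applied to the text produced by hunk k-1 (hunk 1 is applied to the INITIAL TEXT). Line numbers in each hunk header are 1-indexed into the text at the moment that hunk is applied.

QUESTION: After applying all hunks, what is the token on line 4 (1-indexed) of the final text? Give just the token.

Answer: rhe

Derivation:
Hunk 1: at line 4 remove [qezbn,uzpk,ljslx] add [jrii,dxuo] -> 9 lines: vzhbo jgnu qtl rvruy rhe jrii dxuo pkw ydkt
Hunk 2: at line 5 remove [dxuo] add [izpnn] -> 9 lines: vzhbo jgnu qtl rvruy rhe jrii izpnn pkw ydkt
Hunk 3: at line 4 remove [jrii,izpnn] add [luzg,dfjq] -> 9 lines: vzhbo jgnu qtl rvruy rhe luzg dfjq pkw ydkt
Hunk 4: at line 6 remove [dfjq] add [oxba,qekv] -> 10 lines: vzhbo jgnu qtl rvruy rhe luzg oxba qekv pkw ydkt
Hunk 5: at line 5 remove [luzg,oxba,qekv] add [pne] -> 8 lines: vzhbo jgnu qtl rvruy rhe pne pkw ydkt
Hunk 6: at line 1 remove [qtl,rvruy] add [xjmyc] -> 7 lines: vzhbo jgnu xjmyc rhe pne pkw ydkt
Final line 4: rhe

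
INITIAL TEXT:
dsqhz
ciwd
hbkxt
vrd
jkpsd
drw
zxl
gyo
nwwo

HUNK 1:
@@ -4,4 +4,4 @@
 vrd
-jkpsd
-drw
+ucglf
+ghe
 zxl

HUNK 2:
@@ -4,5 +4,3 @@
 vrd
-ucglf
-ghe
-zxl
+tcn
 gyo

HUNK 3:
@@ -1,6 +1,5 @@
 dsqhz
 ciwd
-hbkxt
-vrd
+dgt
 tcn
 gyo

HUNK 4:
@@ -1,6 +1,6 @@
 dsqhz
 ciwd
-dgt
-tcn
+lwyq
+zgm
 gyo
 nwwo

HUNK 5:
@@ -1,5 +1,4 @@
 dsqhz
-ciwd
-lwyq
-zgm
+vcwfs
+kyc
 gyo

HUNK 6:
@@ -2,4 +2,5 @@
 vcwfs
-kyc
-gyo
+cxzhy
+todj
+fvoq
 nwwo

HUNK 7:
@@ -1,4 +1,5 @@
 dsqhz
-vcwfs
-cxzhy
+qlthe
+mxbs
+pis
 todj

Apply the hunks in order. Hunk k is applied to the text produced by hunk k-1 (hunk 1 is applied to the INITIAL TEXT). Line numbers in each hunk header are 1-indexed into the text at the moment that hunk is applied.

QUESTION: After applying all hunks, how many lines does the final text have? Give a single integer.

Answer: 7

Derivation:
Hunk 1: at line 4 remove [jkpsd,drw] add [ucglf,ghe] -> 9 lines: dsqhz ciwd hbkxt vrd ucglf ghe zxl gyo nwwo
Hunk 2: at line 4 remove [ucglf,ghe,zxl] add [tcn] -> 7 lines: dsqhz ciwd hbkxt vrd tcn gyo nwwo
Hunk 3: at line 1 remove [hbkxt,vrd] add [dgt] -> 6 lines: dsqhz ciwd dgt tcn gyo nwwo
Hunk 4: at line 1 remove [dgt,tcn] add [lwyq,zgm] -> 6 lines: dsqhz ciwd lwyq zgm gyo nwwo
Hunk 5: at line 1 remove [ciwd,lwyq,zgm] add [vcwfs,kyc] -> 5 lines: dsqhz vcwfs kyc gyo nwwo
Hunk 6: at line 2 remove [kyc,gyo] add [cxzhy,todj,fvoq] -> 6 lines: dsqhz vcwfs cxzhy todj fvoq nwwo
Hunk 7: at line 1 remove [vcwfs,cxzhy] add [qlthe,mxbs,pis] -> 7 lines: dsqhz qlthe mxbs pis todj fvoq nwwo
Final line count: 7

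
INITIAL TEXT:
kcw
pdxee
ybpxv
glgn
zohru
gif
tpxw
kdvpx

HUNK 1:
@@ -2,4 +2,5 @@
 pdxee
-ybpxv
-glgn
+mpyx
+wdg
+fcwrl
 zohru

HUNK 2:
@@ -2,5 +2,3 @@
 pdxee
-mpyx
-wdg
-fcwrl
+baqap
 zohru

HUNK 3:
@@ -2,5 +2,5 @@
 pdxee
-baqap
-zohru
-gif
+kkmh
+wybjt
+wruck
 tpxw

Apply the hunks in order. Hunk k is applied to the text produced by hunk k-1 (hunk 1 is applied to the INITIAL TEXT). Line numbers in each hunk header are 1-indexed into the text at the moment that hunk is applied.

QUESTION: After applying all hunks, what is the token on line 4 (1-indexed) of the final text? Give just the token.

Hunk 1: at line 2 remove [ybpxv,glgn] add [mpyx,wdg,fcwrl] -> 9 lines: kcw pdxee mpyx wdg fcwrl zohru gif tpxw kdvpx
Hunk 2: at line 2 remove [mpyx,wdg,fcwrl] add [baqap] -> 7 lines: kcw pdxee baqap zohru gif tpxw kdvpx
Hunk 3: at line 2 remove [baqap,zohru,gif] add [kkmh,wybjt,wruck] -> 7 lines: kcw pdxee kkmh wybjt wruck tpxw kdvpx
Final line 4: wybjt

Answer: wybjt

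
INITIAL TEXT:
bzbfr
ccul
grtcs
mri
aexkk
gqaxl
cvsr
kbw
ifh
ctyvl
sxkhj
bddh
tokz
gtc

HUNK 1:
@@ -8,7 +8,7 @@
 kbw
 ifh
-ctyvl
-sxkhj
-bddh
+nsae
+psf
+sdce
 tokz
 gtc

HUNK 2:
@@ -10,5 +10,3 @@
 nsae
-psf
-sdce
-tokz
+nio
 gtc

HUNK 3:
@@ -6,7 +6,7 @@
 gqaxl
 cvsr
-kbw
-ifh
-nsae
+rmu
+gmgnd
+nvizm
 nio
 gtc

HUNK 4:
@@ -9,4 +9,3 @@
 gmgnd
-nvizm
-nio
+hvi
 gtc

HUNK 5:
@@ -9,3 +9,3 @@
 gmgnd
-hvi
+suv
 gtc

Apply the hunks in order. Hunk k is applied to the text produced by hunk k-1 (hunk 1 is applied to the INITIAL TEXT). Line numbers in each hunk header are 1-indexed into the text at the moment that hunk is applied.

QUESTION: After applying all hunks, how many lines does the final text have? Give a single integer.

Hunk 1: at line 8 remove [ctyvl,sxkhj,bddh] add [nsae,psf,sdce] -> 14 lines: bzbfr ccul grtcs mri aexkk gqaxl cvsr kbw ifh nsae psf sdce tokz gtc
Hunk 2: at line 10 remove [psf,sdce,tokz] add [nio] -> 12 lines: bzbfr ccul grtcs mri aexkk gqaxl cvsr kbw ifh nsae nio gtc
Hunk 3: at line 6 remove [kbw,ifh,nsae] add [rmu,gmgnd,nvizm] -> 12 lines: bzbfr ccul grtcs mri aexkk gqaxl cvsr rmu gmgnd nvizm nio gtc
Hunk 4: at line 9 remove [nvizm,nio] add [hvi] -> 11 lines: bzbfr ccul grtcs mri aexkk gqaxl cvsr rmu gmgnd hvi gtc
Hunk 5: at line 9 remove [hvi] add [suv] -> 11 lines: bzbfr ccul grtcs mri aexkk gqaxl cvsr rmu gmgnd suv gtc
Final line count: 11

Answer: 11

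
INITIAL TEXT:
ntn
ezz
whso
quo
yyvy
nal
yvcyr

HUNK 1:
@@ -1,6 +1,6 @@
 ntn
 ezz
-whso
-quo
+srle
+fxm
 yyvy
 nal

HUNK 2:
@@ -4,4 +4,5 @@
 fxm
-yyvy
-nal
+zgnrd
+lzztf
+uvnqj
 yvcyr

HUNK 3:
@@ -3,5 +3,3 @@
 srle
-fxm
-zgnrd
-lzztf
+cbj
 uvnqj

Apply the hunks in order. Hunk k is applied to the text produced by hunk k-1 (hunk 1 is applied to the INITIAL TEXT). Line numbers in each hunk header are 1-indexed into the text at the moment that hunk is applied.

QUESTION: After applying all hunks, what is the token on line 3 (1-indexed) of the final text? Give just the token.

Hunk 1: at line 1 remove [whso,quo] add [srle,fxm] -> 7 lines: ntn ezz srle fxm yyvy nal yvcyr
Hunk 2: at line 4 remove [yyvy,nal] add [zgnrd,lzztf,uvnqj] -> 8 lines: ntn ezz srle fxm zgnrd lzztf uvnqj yvcyr
Hunk 3: at line 3 remove [fxm,zgnrd,lzztf] add [cbj] -> 6 lines: ntn ezz srle cbj uvnqj yvcyr
Final line 3: srle

Answer: srle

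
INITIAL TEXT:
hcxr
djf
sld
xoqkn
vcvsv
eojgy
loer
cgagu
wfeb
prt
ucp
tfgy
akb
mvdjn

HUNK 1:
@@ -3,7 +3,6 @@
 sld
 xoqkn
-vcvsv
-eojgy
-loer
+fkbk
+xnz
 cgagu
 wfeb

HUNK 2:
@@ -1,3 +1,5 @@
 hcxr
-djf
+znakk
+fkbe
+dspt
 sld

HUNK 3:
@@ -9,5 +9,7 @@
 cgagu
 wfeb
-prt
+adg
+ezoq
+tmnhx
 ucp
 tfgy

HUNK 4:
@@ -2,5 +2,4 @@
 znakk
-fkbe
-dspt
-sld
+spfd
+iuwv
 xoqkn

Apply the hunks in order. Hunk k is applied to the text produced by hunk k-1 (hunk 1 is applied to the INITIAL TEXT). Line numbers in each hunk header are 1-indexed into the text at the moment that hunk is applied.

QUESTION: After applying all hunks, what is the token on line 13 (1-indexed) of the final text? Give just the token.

Answer: ucp

Derivation:
Hunk 1: at line 3 remove [vcvsv,eojgy,loer] add [fkbk,xnz] -> 13 lines: hcxr djf sld xoqkn fkbk xnz cgagu wfeb prt ucp tfgy akb mvdjn
Hunk 2: at line 1 remove [djf] add [znakk,fkbe,dspt] -> 15 lines: hcxr znakk fkbe dspt sld xoqkn fkbk xnz cgagu wfeb prt ucp tfgy akb mvdjn
Hunk 3: at line 9 remove [prt] add [adg,ezoq,tmnhx] -> 17 lines: hcxr znakk fkbe dspt sld xoqkn fkbk xnz cgagu wfeb adg ezoq tmnhx ucp tfgy akb mvdjn
Hunk 4: at line 2 remove [fkbe,dspt,sld] add [spfd,iuwv] -> 16 lines: hcxr znakk spfd iuwv xoqkn fkbk xnz cgagu wfeb adg ezoq tmnhx ucp tfgy akb mvdjn
Final line 13: ucp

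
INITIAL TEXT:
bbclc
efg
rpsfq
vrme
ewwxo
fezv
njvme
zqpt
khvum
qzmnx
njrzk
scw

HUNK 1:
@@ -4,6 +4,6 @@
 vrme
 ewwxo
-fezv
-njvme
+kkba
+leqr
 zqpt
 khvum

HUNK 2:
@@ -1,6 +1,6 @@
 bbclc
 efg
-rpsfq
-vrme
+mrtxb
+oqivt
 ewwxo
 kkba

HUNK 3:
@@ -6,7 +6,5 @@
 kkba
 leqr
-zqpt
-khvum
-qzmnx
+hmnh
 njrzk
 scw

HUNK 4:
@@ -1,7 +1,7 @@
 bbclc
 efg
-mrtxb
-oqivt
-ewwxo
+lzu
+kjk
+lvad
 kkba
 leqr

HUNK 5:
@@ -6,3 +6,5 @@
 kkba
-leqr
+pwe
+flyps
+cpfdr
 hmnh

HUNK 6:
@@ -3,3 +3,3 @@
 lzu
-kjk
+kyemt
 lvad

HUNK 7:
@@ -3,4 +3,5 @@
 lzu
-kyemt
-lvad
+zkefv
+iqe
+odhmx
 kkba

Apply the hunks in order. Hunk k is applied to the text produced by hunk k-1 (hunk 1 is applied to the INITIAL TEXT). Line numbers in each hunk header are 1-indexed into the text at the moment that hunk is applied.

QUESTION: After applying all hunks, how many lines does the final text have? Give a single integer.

Hunk 1: at line 4 remove [fezv,njvme] add [kkba,leqr] -> 12 lines: bbclc efg rpsfq vrme ewwxo kkba leqr zqpt khvum qzmnx njrzk scw
Hunk 2: at line 1 remove [rpsfq,vrme] add [mrtxb,oqivt] -> 12 lines: bbclc efg mrtxb oqivt ewwxo kkba leqr zqpt khvum qzmnx njrzk scw
Hunk 3: at line 6 remove [zqpt,khvum,qzmnx] add [hmnh] -> 10 lines: bbclc efg mrtxb oqivt ewwxo kkba leqr hmnh njrzk scw
Hunk 4: at line 1 remove [mrtxb,oqivt,ewwxo] add [lzu,kjk,lvad] -> 10 lines: bbclc efg lzu kjk lvad kkba leqr hmnh njrzk scw
Hunk 5: at line 6 remove [leqr] add [pwe,flyps,cpfdr] -> 12 lines: bbclc efg lzu kjk lvad kkba pwe flyps cpfdr hmnh njrzk scw
Hunk 6: at line 3 remove [kjk] add [kyemt] -> 12 lines: bbclc efg lzu kyemt lvad kkba pwe flyps cpfdr hmnh njrzk scw
Hunk 7: at line 3 remove [kyemt,lvad] add [zkefv,iqe,odhmx] -> 13 lines: bbclc efg lzu zkefv iqe odhmx kkba pwe flyps cpfdr hmnh njrzk scw
Final line count: 13

Answer: 13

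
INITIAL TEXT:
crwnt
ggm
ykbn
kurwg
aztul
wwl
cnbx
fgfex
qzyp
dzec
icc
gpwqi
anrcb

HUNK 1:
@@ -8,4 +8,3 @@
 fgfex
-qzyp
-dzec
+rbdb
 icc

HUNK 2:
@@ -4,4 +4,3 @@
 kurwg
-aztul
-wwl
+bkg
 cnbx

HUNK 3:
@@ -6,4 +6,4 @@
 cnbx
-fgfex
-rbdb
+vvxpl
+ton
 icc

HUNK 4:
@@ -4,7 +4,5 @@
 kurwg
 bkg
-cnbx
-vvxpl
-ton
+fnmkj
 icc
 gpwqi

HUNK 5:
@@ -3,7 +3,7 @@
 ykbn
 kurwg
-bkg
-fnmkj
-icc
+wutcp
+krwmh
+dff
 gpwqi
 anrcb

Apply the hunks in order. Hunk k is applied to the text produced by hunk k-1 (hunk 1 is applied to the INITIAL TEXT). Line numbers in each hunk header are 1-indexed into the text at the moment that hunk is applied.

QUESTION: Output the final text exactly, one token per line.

Hunk 1: at line 8 remove [qzyp,dzec] add [rbdb] -> 12 lines: crwnt ggm ykbn kurwg aztul wwl cnbx fgfex rbdb icc gpwqi anrcb
Hunk 2: at line 4 remove [aztul,wwl] add [bkg] -> 11 lines: crwnt ggm ykbn kurwg bkg cnbx fgfex rbdb icc gpwqi anrcb
Hunk 3: at line 6 remove [fgfex,rbdb] add [vvxpl,ton] -> 11 lines: crwnt ggm ykbn kurwg bkg cnbx vvxpl ton icc gpwqi anrcb
Hunk 4: at line 4 remove [cnbx,vvxpl,ton] add [fnmkj] -> 9 lines: crwnt ggm ykbn kurwg bkg fnmkj icc gpwqi anrcb
Hunk 5: at line 3 remove [bkg,fnmkj,icc] add [wutcp,krwmh,dff] -> 9 lines: crwnt ggm ykbn kurwg wutcp krwmh dff gpwqi anrcb

Answer: crwnt
ggm
ykbn
kurwg
wutcp
krwmh
dff
gpwqi
anrcb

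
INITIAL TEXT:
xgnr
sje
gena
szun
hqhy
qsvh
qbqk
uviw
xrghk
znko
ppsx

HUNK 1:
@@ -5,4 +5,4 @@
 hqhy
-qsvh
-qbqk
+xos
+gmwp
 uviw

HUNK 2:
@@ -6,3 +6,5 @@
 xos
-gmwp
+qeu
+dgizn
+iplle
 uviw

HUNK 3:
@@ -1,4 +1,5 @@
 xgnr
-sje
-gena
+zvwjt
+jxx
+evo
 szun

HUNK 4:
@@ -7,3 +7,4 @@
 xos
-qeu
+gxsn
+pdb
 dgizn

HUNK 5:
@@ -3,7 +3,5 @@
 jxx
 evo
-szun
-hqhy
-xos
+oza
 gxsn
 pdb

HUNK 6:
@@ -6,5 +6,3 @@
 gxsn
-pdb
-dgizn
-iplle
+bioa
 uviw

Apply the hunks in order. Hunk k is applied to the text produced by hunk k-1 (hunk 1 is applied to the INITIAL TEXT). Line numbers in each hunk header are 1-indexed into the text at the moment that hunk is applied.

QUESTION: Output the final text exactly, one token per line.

Hunk 1: at line 5 remove [qsvh,qbqk] add [xos,gmwp] -> 11 lines: xgnr sje gena szun hqhy xos gmwp uviw xrghk znko ppsx
Hunk 2: at line 6 remove [gmwp] add [qeu,dgizn,iplle] -> 13 lines: xgnr sje gena szun hqhy xos qeu dgizn iplle uviw xrghk znko ppsx
Hunk 3: at line 1 remove [sje,gena] add [zvwjt,jxx,evo] -> 14 lines: xgnr zvwjt jxx evo szun hqhy xos qeu dgizn iplle uviw xrghk znko ppsx
Hunk 4: at line 7 remove [qeu] add [gxsn,pdb] -> 15 lines: xgnr zvwjt jxx evo szun hqhy xos gxsn pdb dgizn iplle uviw xrghk znko ppsx
Hunk 5: at line 3 remove [szun,hqhy,xos] add [oza] -> 13 lines: xgnr zvwjt jxx evo oza gxsn pdb dgizn iplle uviw xrghk znko ppsx
Hunk 6: at line 6 remove [pdb,dgizn,iplle] add [bioa] -> 11 lines: xgnr zvwjt jxx evo oza gxsn bioa uviw xrghk znko ppsx

Answer: xgnr
zvwjt
jxx
evo
oza
gxsn
bioa
uviw
xrghk
znko
ppsx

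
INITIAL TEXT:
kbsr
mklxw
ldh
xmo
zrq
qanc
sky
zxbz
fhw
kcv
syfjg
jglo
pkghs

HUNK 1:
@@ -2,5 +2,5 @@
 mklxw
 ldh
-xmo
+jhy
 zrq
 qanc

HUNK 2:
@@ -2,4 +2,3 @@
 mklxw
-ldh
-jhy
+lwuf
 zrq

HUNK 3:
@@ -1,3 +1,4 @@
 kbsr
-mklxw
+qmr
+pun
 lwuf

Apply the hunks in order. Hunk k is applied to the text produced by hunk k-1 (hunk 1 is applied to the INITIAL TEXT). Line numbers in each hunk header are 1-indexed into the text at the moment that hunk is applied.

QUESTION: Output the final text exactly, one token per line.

Hunk 1: at line 2 remove [xmo] add [jhy] -> 13 lines: kbsr mklxw ldh jhy zrq qanc sky zxbz fhw kcv syfjg jglo pkghs
Hunk 2: at line 2 remove [ldh,jhy] add [lwuf] -> 12 lines: kbsr mklxw lwuf zrq qanc sky zxbz fhw kcv syfjg jglo pkghs
Hunk 3: at line 1 remove [mklxw] add [qmr,pun] -> 13 lines: kbsr qmr pun lwuf zrq qanc sky zxbz fhw kcv syfjg jglo pkghs

Answer: kbsr
qmr
pun
lwuf
zrq
qanc
sky
zxbz
fhw
kcv
syfjg
jglo
pkghs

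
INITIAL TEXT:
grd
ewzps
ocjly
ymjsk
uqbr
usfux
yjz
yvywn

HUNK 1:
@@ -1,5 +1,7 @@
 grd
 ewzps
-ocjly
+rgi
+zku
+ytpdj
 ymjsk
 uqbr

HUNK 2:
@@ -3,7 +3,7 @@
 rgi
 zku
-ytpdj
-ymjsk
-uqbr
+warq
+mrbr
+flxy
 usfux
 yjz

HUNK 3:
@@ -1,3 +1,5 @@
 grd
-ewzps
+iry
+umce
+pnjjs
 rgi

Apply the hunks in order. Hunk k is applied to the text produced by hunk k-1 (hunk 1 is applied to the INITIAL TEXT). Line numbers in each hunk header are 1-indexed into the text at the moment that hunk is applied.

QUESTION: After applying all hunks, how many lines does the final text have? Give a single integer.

Answer: 12

Derivation:
Hunk 1: at line 1 remove [ocjly] add [rgi,zku,ytpdj] -> 10 lines: grd ewzps rgi zku ytpdj ymjsk uqbr usfux yjz yvywn
Hunk 2: at line 3 remove [ytpdj,ymjsk,uqbr] add [warq,mrbr,flxy] -> 10 lines: grd ewzps rgi zku warq mrbr flxy usfux yjz yvywn
Hunk 3: at line 1 remove [ewzps] add [iry,umce,pnjjs] -> 12 lines: grd iry umce pnjjs rgi zku warq mrbr flxy usfux yjz yvywn
Final line count: 12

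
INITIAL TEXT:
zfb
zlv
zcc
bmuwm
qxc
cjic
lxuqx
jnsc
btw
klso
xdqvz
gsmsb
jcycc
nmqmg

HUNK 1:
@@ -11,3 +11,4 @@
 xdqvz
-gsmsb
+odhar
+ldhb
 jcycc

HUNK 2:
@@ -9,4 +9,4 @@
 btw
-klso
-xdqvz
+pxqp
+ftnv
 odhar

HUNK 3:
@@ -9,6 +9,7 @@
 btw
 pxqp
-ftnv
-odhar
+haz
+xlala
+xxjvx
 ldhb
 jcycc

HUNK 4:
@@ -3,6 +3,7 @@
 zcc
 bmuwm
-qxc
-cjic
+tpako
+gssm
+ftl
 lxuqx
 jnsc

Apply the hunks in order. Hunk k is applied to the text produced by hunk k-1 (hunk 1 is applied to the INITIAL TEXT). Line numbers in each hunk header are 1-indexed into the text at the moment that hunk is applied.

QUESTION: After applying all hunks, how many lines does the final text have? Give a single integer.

Hunk 1: at line 11 remove [gsmsb] add [odhar,ldhb] -> 15 lines: zfb zlv zcc bmuwm qxc cjic lxuqx jnsc btw klso xdqvz odhar ldhb jcycc nmqmg
Hunk 2: at line 9 remove [klso,xdqvz] add [pxqp,ftnv] -> 15 lines: zfb zlv zcc bmuwm qxc cjic lxuqx jnsc btw pxqp ftnv odhar ldhb jcycc nmqmg
Hunk 3: at line 9 remove [ftnv,odhar] add [haz,xlala,xxjvx] -> 16 lines: zfb zlv zcc bmuwm qxc cjic lxuqx jnsc btw pxqp haz xlala xxjvx ldhb jcycc nmqmg
Hunk 4: at line 3 remove [qxc,cjic] add [tpako,gssm,ftl] -> 17 lines: zfb zlv zcc bmuwm tpako gssm ftl lxuqx jnsc btw pxqp haz xlala xxjvx ldhb jcycc nmqmg
Final line count: 17

Answer: 17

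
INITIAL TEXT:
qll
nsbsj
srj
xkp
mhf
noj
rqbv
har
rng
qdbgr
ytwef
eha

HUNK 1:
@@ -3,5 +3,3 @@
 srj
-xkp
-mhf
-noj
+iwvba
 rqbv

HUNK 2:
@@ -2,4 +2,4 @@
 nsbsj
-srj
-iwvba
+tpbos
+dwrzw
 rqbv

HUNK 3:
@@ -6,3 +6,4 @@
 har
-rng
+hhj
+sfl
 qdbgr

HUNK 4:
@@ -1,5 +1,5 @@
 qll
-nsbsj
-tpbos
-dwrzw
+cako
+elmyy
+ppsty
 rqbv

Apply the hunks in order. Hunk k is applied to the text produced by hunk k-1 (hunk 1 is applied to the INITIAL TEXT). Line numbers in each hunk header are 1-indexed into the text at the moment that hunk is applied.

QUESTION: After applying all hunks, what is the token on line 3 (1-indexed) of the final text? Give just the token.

Answer: elmyy

Derivation:
Hunk 1: at line 3 remove [xkp,mhf,noj] add [iwvba] -> 10 lines: qll nsbsj srj iwvba rqbv har rng qdbgr ytwef eha
Hunk 2: at line 2 remove [srj,iwvba] add [tpbos,dwrzw] -> 10 lines: qll nsbsj tpbos dwrzw rqbv har rng qdbgr ytwef eha
Hunk 3: at line 6 remove [rng] add [hhj,sfl] -> 11 lines: qll nsbsj tpbos dwrzw rqbv har hhj sfl qdbgr ytwef eha
Hunk 4: at line 1 remove [nsbsj,tpbos,dwrzw] add [cako,elmyy,ppsty] -> 11 lines: qll cako elmyy ppsty rqbv har hhj sfl qdbgr ytwef eha
Final line 3: elmyy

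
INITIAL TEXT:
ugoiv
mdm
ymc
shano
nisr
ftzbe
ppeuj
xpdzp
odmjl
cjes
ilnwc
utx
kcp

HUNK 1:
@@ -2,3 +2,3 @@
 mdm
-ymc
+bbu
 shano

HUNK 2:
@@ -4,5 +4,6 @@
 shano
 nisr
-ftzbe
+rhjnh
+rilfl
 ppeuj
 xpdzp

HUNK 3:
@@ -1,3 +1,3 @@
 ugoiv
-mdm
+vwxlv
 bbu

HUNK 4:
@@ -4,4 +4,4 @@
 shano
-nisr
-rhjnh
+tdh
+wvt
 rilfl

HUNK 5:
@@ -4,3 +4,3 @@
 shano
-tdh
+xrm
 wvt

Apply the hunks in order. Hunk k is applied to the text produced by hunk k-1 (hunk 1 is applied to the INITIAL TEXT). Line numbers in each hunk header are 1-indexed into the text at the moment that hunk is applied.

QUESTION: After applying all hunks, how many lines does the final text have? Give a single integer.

Hunk 1: at line 2 remove [ymc] add [bbu] -> 13 lines: ugoiv mdm bbu shano nisr ftzbe ppeuj xpdzp odmjl cjes ilnwc utx kcp
Hunk 2: at line 4 remove [ftzbe] add [rhjnh,rilfl] -> 14 lines: ugoiv mdm bbu shano nisr rhjnh rilfl ppeuj xpdzp odmjl cjes ilnwc utx kcp
Hunk 3: at line 1 remove [mdm] add [vwxlv] -> 14 lines: ugoiv vwxlv bbu shano nisr rhjnh rilfl ppeuj xpdzp odmjl cjes ilnwc utx kcp
Hunk 4: at line 4 remove [nisr,rhjnh] add [tdh,wvt] -> 14 lines: ugoiv vwxlv bbu shano tdh wvt rilfl ppeuj xpdzp odmjl cjes ilnwc utx kcp
Hunk 5: at line 4 remove [tdh] add [xrm] -> 14 lines: ugoiv vwxlv bbu shano xrm wvt rilfl ppeuj xpdzp odmjl cjes ilnwc utx kcp
Final line count: 14

Answer: 14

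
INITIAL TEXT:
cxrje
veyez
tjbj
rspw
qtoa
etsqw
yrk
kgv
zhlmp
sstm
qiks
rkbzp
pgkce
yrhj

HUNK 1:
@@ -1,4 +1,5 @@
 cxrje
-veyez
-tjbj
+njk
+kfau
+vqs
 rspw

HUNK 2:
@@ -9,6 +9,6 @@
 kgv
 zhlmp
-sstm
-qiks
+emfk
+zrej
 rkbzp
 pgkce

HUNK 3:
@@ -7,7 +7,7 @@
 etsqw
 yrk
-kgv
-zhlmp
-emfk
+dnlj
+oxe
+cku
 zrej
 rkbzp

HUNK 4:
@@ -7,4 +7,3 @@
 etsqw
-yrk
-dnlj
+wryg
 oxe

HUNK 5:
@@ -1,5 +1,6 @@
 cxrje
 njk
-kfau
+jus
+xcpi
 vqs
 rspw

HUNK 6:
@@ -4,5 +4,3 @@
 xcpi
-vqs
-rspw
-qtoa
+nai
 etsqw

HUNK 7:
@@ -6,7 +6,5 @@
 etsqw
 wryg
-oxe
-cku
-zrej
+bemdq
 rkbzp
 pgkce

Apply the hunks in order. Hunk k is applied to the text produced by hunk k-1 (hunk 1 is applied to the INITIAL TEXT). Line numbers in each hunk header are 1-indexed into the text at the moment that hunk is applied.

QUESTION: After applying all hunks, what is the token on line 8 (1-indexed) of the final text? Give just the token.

Hunk 1: at line 1 remove [veyez,tjbj] add [njk,kfau,vqs] -> 15 lines: cxrje njk kfau vqs rspw qtoa etsqw yrk kgv zhlmp sstm qiks rkbzp pgkce yrhj
Hunk 2: at line 9 remove [sstm,qiks] add [emfk,zrej] -> 15 lines: cxrje njk kfau vqs rspw qtoa etsqw yrk kgv zhlmp emfk zrej rkbzp pgkce yrhj
Hunk 3: at line 7 remove [kgv,zhlmp,emfk] add [dnlj,oxe,cku] -> 15 lines: cxrje njk kfau vqs rspw qtoa etsqw yrk dnlj oxe cku zrej rkbzp pgkce yrhj
Hunk 4: at line 7 remove [yrk,dnlj] add [wryg] -> 14 lines: cxrje njk kfau vqs rspw qtoa etsqw wryg oxe cku zrej rkbzp pgkce yrhj
Hunk 5: at line 1 remove [kfau] add [jus,xcpi] -> 15 lines: cxrje njk jus xcpi vqs rspw qtoa etsqw wryg oxe cku zrej rkbzp pgkce yrhj
Hunk 6: at line 4 remove [vqs,rspw,qtoa] add [nai] -> 13 lines: cxrje njk jus xcpi nai etsqw wryg oxe cku zrej rkbzp pgkce yrhj
Hunk 7: at line 6 remove [oxe,cku,zrej] add [bemdq] -> 11 lines: cxrje njk jus xcpi nai etsqw wryg bemdq rkbzp pgkce yrhj
Final line 8: bemdq

Answer: bemdq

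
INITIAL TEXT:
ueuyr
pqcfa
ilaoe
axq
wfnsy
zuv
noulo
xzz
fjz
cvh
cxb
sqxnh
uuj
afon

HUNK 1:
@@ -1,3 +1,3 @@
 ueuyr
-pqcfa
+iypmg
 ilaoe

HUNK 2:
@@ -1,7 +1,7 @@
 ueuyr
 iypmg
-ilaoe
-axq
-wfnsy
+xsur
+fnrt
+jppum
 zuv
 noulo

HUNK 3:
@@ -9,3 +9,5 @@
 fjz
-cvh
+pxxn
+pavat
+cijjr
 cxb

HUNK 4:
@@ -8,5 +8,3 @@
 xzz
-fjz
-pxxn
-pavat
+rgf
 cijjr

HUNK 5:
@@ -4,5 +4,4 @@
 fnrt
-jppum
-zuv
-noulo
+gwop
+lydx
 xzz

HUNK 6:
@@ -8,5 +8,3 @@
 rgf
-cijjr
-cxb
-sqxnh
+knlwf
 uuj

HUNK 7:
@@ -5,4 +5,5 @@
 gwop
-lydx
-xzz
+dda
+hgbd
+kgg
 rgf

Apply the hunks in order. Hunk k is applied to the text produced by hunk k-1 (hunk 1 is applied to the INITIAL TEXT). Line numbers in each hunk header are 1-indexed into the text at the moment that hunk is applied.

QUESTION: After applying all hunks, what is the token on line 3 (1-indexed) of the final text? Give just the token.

Answer: xsur

Derivation:
Hunk 1: at line 1 remove [pqcfa] add [iypmg] -> 14 lines: ueuyr iypmg ilaoe axq wfnsy zuv noulo xzz fjz cvh cxb sqxnh uuj afon
Hunk 2: at line 1 remove [ilaoe,axq,wfnsy] add [xsur,fnrt,jppum] -> 14 lines: ueuyr iypmg xsur fnrt jppum zuv noulo xzz fjz cvh cxb sqxnh uuj afon
Hunk 3: at line 9 remove [cvh] add [pxxn,pavat,cijjr] -> 16 lines: ueuyr iypmg xsur fnrt jppum zuv noulo xzz fjz pxxn pavat cijjr cxb sqxnh uuj afon
Hunk 4: at line 8 remove [fjz,pxxn,pavat] add [rgf] -> 14 lines: ueuyr iypmg xsur fnrt jppum zuv noulo xzz rgf cijjr cxb sqxnh uuj afon
Hunk 5: at line 4 remove [jppum,zuv,noulo] add [gwop,lydx] -> 13 lines: ueuyr iypmg xsur fnrt gwop lydx xzz rgf cijjr cxb sqxnh uuj afon
Hunk 6: at line 8 remove [cijjr,cxb,sqxnh] add [knlwf] -> 11 lines: ueuyr iypmg xsur fnrt gwop lydx xzz rgf knlwf uuj afon
Hunk 7: at line 5 remove [lydx,xzz] add [dda,hgbd,kgg] -> 12 lines: ueuyr iypmg xsur fnrt gwop dda hgbd kgg rgf knlwf uuj afon
Final line 3: xsur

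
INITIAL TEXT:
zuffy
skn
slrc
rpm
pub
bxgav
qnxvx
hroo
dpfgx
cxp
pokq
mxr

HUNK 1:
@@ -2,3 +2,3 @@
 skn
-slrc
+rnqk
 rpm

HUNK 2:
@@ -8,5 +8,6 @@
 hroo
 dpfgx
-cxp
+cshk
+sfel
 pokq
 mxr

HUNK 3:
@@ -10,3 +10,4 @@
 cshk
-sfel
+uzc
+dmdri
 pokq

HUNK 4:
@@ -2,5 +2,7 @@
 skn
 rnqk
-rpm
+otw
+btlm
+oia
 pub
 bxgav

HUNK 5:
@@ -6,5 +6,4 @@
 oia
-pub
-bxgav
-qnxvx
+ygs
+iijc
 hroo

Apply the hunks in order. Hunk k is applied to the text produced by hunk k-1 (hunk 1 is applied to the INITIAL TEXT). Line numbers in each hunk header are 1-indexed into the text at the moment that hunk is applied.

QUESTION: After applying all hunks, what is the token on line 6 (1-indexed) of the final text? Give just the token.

Answer: oia

Derivation:
Hunk 1: at line 2 remove [slrc] add [rnqk] -> 12 lines: zuffy skn rnqk rpm pub bxgav qnxvx hroo dpfgx cxp pokq mxr
Hunk 2: at line 8 remove [cxp] add [cshk,sfel] -> 13 lines: zuffy skn rnqk rpm pub bxgav qnxvx hroo dpfgx cshk sfel pokq mxr
Hunk 3: at line 10 remove [sfel] add [uzc,dmdri] -> 14 lines: zuffy skn rnqk rpm pub bxgav qnxvx hroo dpfgx cshk uzc dmdri pokq mxr
Hunk 4: at line 2 remove [rpm] add [otw,btlm,oia] -> 16 lines: zuffy skn rnqk otw btlm oia pub bxgav qnxvx hroo dpfgx cshk uzc dmdri pokq mxr
Hunk 5: at line 6 remove [pub,bxgav,qnxvx] add [ygs,iijc] -> 15 lines: zuffy skn rnqk otw btlm oia ygs iijc hroo dpfgx cshk uzc dmdri pokq mxr
Final line 6: oia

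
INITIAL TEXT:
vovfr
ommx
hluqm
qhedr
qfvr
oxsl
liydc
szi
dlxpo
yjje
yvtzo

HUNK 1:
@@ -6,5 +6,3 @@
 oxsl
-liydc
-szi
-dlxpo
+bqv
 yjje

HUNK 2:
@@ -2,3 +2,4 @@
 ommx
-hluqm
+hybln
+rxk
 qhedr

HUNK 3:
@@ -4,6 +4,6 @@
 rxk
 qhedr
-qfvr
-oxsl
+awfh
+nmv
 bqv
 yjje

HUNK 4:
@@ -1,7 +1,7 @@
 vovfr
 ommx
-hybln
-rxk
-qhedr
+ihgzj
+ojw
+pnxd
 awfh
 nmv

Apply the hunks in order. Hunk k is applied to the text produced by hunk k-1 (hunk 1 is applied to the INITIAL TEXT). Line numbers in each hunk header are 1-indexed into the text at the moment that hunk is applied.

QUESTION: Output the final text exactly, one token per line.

Answer: vovfr
ommx
ihgzj
ojw
pnxd
awfh
nmv
bqv
yjje
yvtzo

Derivation:
Hunk 1: at line 6 remove [liydc,szi,dlxpo] add [bqv] -> 9 lines: vovfr ommx hluqm qhedr qfvr oxsl bqv yjje yvtzo
Hunk 2: at line 2 remove [hluqm] add [hybln,rxk] -> 10 lines: vovfr ommx hybln rxk qhedr qfvr oxsl bqv yjje yvtzo
Hunk 3: at line 4 remove [qfvr,oxsl] add [awfh,nmv] -> 10 lines: vovfr ommx hybln rxk qhedr awfh nmv bqv yjje yvtzo
Hunk 4: at line 1 remove [hybln,rxk,qhedr] add [ihgzj,ojw,pnxd] -> 10 lines: vovfr ommx ihgzj ojw pnxd awfh nmv bqv yjje yvtzo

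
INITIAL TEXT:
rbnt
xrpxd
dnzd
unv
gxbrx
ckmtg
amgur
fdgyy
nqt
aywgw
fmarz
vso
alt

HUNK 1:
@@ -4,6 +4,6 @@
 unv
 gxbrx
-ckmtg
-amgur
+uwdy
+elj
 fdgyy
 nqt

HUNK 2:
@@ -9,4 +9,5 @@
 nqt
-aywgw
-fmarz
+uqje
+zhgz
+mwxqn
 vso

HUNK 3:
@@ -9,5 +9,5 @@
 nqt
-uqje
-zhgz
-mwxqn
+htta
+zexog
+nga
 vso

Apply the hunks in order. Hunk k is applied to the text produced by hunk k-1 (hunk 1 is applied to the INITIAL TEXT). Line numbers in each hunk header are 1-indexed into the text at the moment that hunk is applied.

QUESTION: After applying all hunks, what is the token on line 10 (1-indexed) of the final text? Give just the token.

Answer: htta

Derivation:
Hunk 1: at line 4 remove [ckmtg,amgur] add [uwdy,elj] -> 13 lines: rbnt xrpxd dnzd unv gxbrx uwdy elj fdgyy nqt aywgw fmarz vso alt
Hunk 2: at line 9 remove [aywgw,fmarz] add [uqje,zhgz,mwxqn] -> 14 lines: rbnt xrpxd dnzd unv gxbrx uwdy elj fdgyy nqt uqje zhgz mwxqn vso alt
Hunk 3: at line 9 remove [uqje,zhgz,mwxqn] add [htta,zexog,nga] -> 14 lines: rbnt xrpxd dnzd unv gxbrx uwdy elj fdgyy nqt htta zexog nga vso alt
Final line 10: htta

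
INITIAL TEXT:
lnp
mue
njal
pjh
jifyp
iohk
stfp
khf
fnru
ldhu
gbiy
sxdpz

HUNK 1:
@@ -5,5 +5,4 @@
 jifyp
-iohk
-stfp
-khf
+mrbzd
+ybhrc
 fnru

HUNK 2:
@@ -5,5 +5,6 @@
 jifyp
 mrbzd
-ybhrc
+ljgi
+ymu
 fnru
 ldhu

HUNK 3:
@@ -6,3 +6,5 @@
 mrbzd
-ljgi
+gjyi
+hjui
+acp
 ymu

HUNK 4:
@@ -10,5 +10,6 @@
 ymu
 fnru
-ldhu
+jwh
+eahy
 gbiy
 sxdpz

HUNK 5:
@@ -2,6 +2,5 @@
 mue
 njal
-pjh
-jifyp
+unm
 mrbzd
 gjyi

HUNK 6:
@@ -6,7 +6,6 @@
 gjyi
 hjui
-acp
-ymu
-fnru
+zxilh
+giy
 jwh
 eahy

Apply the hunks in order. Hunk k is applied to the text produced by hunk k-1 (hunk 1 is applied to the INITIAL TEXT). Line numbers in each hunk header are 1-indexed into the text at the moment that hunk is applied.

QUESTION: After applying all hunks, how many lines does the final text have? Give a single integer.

Hunk 1: at line 5 remove [iohk,stfp,khf] add [mrbzd,ybhrc] -> 11 lines: lnp mue njal pjh jifyp mrbzd ybhrc fnru ldhu gbiy sxdpz
Hunk 2: at line 5 remove [ybhrc] add [ljgi,ymu] -> 12 lines: lnp mue njal pjh jifyp mrbzd ljgi ymu fnru ldhu gbiy sxdpz
Hunk 3: at line 6 remove [ljgi] add [gjyi,hjui,acp] -> 14 lines: lnp mue njal pjh jifyp mrbzd gjyi hjui acp ymu fnru ldhu gbiy sxdpz
Hunk 4: at line 10 remove [ldhu] add [jwh,eahy] -> 15 lines: lnp mue njal pjh jifyp mrbzd gjyi hjui acp ymu fnru jwh eahy gbiy sxdpz
Hunk 5: at line 2 remove [pjh,jifyp] add [unm] -> 14 lines: lnp mue njal unm mrbzd gjyi hjui acp ymu fnru jwh eahy gbiy sxdpz
Hunk 6: at line 6 remove [acp,ymu,fnru] add [zxilh,giy] -> 13 lines: lnp mue njal unm mrbzd gjyi hjui zxilh giy jwh eahy gbiy sxdpz
Final line count: 13

Answer: 13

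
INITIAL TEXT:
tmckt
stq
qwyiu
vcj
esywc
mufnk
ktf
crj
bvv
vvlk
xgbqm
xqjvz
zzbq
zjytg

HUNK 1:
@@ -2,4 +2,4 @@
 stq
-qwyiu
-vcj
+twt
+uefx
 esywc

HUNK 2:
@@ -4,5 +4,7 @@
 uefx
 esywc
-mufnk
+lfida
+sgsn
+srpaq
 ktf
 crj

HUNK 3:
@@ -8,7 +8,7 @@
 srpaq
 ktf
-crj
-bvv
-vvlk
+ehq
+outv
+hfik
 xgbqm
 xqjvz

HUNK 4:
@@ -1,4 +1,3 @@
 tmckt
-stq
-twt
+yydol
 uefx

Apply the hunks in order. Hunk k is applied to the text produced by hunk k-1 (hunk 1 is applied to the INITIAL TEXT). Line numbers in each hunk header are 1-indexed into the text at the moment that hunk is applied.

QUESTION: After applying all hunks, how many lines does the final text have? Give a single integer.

Hunk 1: at line 2 remove [qwyiu,vcj] add [twt,uefx] -> 14 lines: tmckt stq twt uefx esywc mufnk ktf crj bvv vvlk xgbqm xqjvz zzbq zjytg
Hunk 2: at line 4 remove [mufnk] add [lfida,sgsn,srpaq] -> 16 lines: tmckt stq twt uefx esywc lfida sgsn srpaq ktf crj bvv vvlk xgbqm xqjvz zzbq zjytg
Hunk 3: at line 8 remove [crj,bvv,vvlk] add [ehq,outv,hfik] -> 16 lines: tmckt stq twt uefx esywc lfida sgsn srpaq ktf ehq outv hfik xgbqm xqjvz zzbq zjytg
Hunk 4: at line 1 remove [stq,twt] add [yydol] -> 15 lines: tmckt yydol uefx esywc lfida sgsn srpaq ktf ehq outv hfik xgbqm xqjvz zzbq zjytg
Final line count: 15

Answer: 15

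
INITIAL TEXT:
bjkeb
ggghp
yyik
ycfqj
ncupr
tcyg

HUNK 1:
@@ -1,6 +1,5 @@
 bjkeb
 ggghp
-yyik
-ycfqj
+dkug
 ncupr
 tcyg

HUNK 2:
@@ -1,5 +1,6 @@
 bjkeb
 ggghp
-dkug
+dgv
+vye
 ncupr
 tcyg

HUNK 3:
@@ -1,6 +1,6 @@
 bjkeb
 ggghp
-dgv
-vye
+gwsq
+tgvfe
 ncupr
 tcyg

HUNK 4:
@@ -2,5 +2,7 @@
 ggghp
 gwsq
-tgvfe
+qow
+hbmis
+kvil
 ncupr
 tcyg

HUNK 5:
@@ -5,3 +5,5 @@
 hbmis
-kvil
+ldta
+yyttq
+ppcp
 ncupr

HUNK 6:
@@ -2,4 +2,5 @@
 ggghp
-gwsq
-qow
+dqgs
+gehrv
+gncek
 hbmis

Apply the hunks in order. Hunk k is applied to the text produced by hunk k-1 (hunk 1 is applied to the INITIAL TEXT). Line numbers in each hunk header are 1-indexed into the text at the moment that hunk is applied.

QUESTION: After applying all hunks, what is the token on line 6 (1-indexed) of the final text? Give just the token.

Hunk 1: at line 1 remove [yyik,ycfqj] add [dkug] -> 5 lines: bjkeb ggghp dkug ncupr tcyg
Hunk 2: at line 1 remove [dkug] add [dgv,vye] -> 6 lines: bjkeb ggghp dgv vye ncupr tcyg
Hunk 3: at line 1 remove [dgv,vye] add [gwsq,tgvfe] -> 6 lines: bjkeb ggghp gwsq tgvfe ncupr tcyg
Hunk 4: at line 2 remove [tgvfe] add [qow,hbmis,kvil] -> 8 lines: bjkeb ggghp gwsq qow hbmis kvil ncupr tcyg
Hunk 5: at line 5 remove [kvil] add [ldta,yyttq,ppcp] -> 10 lines: bjkeb ggghp gwsq qow hbmis ldta yyttq ppcp ncupr tcyg
Hunk 6: at line 2 remove [gwsq,qow] add [dqgs,gehrv,gncek] -> 11 lines: bjkeb ggghp dqgs gehrv gncek hbmis ldta yyttq ppcp ncupr tcyg
Final line 6: hbmis

Answer: hbmis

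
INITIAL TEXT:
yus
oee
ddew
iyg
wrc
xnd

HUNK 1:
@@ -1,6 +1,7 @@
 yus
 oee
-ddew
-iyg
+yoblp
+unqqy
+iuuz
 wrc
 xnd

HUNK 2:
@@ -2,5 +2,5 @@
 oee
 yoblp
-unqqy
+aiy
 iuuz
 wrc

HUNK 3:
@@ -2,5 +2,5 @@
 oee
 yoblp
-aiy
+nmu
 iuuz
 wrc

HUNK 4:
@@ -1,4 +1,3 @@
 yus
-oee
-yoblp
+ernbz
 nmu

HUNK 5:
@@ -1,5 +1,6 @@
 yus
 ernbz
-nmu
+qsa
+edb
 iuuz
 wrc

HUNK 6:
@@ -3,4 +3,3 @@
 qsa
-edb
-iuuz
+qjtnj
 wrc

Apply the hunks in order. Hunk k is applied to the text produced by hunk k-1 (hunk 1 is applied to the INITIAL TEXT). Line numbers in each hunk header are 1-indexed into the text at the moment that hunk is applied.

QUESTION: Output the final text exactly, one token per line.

Hunk 1: at line 1 remove [ddew,iyg] add [yoblp,unqqy,iuuz] -> 7 lines: yus oee yoblp unqqy iuuz wrc xnd
Hunk 2: at line 2 remove [unqqy] add [aiy] -> 7 lines: yus oee yoblp aiy iuuz wrc xnd
Hunk 3: at line 2 remove [aiy] add [nmu] -> 7 lines: yus oee yoblp nmu iuuz wrc xnd
Hunk 4: at line 1 remove [oee,yoblp] add [ernbz] -> 6 lines: yus ernbz nmu iuuz wrc xnd
Hunk 5: at line 1 remove [nmu] add [qsa,edb] -> 7 lines: yus ernbz qsa edb iuuz wrc xnd
Hunk 6: at line 3 remove [edb,iuuz] add [qjtnj] -> 6 lines: yus ernbz qsa qjtnj wrc xnd

Answer: yus
ernbz
qsa
qjtnj
wrc
xnd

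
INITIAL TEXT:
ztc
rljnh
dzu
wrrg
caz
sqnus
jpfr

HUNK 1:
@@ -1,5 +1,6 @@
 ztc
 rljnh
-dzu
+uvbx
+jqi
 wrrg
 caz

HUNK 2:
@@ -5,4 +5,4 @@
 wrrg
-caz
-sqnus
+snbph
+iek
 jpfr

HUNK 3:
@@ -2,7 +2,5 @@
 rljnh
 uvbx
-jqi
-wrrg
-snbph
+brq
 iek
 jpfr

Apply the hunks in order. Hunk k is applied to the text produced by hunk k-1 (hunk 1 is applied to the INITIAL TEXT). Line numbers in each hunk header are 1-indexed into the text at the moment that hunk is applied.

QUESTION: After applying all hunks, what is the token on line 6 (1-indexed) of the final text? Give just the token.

Answer: jpfr

Derivation:
Hunk 1: at line 1 remove [dzu] add [uvbx,jqi] -> 8 lines: ztc rljnh uvbx jqi wrrg caz sqnus jpfr
Hunk 2: at line 5 remove [caz,sqnus] add [snbph,iek] -> 8 lines: ztc rljnh uvbx jqi wrrg snbph iek jpfr
Hunk 3: at line 2 remove [jqi,wrrg,snbph] add [brq] -> 6 lines: ztc rljnh uvbx brq iek jpfr
Final line 6: jpfr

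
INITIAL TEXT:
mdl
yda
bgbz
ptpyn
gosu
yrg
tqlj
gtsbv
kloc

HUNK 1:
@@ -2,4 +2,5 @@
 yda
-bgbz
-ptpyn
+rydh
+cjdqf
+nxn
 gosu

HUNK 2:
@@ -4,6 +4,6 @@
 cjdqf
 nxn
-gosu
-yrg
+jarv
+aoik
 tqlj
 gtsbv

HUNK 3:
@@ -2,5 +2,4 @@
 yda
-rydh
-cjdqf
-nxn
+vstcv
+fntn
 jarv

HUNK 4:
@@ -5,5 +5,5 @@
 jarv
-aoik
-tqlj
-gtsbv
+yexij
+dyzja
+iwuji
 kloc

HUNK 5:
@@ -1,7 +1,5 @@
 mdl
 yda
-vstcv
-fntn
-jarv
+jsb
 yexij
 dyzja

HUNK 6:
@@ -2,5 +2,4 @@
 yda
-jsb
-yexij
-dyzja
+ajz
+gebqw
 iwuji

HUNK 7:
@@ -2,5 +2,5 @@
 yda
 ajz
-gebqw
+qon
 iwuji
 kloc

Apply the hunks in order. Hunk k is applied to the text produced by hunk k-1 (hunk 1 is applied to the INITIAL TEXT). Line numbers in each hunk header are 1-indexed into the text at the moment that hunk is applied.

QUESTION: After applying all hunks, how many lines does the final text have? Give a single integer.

Hunk 1: at line 2 remove [bgbz,ptpyn] add [rydh,cjdqf,nxn] -> 10 lines: mdl yda rydh cjdqf nxn gosu yrg tqlj gtsbv kloc
Hunk 2: at line 4 remove [gosu,yrg] add [jarv,aoik] -> 10 lines: mdl yda rydh cjdqf nxn jarv aoik tqlj gtsbv kloc
Hunk 3: at line 2 remove [rydh,cjdqf,nxn] add [vstcv,fntn] -> 9 lines: mdl yda vstcv fntn jarv aoik tqlj gtsbv kloc
Hunk 4: at line 5 remove [aoik,tqlj,gtsbv] add [yexij,dyzja,iwuji] -> 9 lines: mdl yda vstcv fntn jarv yexij dyzja iwuji kloc
Hunk 5: at line 1 remove [vstcv,fntn,jarv] add [jsb] -> 7 lines: mdl yda jsb yexij dyzja iwuji kloc
Hunk 6: at line 2 remove [jsb,yexij,dyzja] add [ajz,gebqw] -> 6 lines: mdl yda ajz gebqw iwuji kloc
Hunk 7: at line 2 remove [gebqw] add [qon] -> 6 lines: mdl yda ajz qon iwuji kloc
Final line count: 6

Answer: 6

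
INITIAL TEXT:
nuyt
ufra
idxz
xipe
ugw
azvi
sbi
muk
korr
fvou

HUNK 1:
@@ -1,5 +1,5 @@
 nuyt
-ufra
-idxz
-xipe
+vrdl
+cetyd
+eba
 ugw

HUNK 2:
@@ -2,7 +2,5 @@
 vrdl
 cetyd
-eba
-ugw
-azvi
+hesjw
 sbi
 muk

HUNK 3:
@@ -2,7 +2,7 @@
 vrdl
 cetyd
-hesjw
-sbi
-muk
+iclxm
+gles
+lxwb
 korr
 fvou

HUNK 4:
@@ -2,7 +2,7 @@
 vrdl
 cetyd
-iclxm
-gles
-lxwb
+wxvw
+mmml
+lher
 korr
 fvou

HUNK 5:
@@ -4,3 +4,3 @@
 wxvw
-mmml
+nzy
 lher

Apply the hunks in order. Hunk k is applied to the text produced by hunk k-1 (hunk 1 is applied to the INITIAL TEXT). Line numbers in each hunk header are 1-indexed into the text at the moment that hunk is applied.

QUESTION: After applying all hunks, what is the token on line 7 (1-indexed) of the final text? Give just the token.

Hunk 1: at line 1 remove [ufra,idxz,xipe] add [vrdl,cetyd,eba] -> 10 lines: nuyt vrdl cetyd eba ugw azvi sbi muk korr fvou
Hunk 2: at line 2 remove [eba,ugw,azvi] add [hesjw] -> 8 lines: nuyt vrdl cetyd hesjw sbi muk korr fvou
Hunk 3: at line 2 remove [hesjw,sbi,muk] add [iclxm,gles,lxwb] -> 8 lines: nuyt vrdl cetyd iclxm gles lxwb korr fvou
Hunk 4: at line 2 remove [iclxm,gles,lxwb] add [wxvw,mmml,lher] -> 8 lines: nuyt vrdl cetyd wxvw mmml lher korr fvou
Hunk 5: at line 4 remove [mmml] add [nzy] -> 8 lines: nuyt vrdl cetyd wxvw nzy lher korr fvou
Final line 7: korr

Answer: korr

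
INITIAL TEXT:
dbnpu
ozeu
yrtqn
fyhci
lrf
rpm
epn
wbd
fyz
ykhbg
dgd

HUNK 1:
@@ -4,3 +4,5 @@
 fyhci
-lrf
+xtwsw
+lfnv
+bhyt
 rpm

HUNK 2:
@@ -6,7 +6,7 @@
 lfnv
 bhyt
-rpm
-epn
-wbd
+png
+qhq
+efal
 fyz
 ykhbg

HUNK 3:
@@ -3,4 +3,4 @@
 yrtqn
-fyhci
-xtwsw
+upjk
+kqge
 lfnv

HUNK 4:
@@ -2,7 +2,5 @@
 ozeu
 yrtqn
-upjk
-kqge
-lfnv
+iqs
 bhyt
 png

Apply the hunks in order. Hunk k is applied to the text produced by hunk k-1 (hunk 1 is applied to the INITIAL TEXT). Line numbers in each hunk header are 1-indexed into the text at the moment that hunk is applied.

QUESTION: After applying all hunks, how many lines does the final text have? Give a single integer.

Answer: 11

Derivation:
Hunk 1: at line 4 remove [lrf] add [xtwsw,lfnv,bhyt] -> 13 lines: dbnpu ozeu yrtqn fyhci xtwsw lfnv bhyt rpm epn wbd fyz ykhbg dgd
Hunk 2: at line 6 remove [rpm,epn,wbd] add [png,qhq,efal] -> 13 lines: dbnpu ozeu yrtqn fyhci xtwsw lfnv bhyt png qhq efal fyz ykhbg dgd
Hunk 3: at line 3 remove [fyhci,xtwsw] add [upjk,kqge] -> 13 lines: dbnpu ozeu yrtqn upjk kqge lfnv bhyt png qhq efal fyz ykhbg dgd
Hunk 4: at line 2 remove [upjk,kqge,lfnv] add [iqs] -> 11 lines: dbnpu ozeu yrtqn iqs bhyt png qhq efal fyz ykhbg dgd
Final line count: 11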